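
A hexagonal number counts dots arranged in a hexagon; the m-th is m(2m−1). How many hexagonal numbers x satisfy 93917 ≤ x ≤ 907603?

457

The n-th hexagonal number is n(2n−1).
Smallest index with value ≥ 93917: n = 217 (giving 93961).
Largest index with value ≤ 907603: n = 673 (giving 905185).
Indices 217 through 673: 457 terms.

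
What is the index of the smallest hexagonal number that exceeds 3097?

40

Solve n(2n−1) > 3097 for integer n.
The largest n with value ≤ 3097 is 39 (since 3003 ≤ 3097 < 3160), so the first above is n = 40, value 3160.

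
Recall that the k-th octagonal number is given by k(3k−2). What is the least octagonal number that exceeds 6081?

Solve n(3n−2) > 6081 for integer n.
The largest n with value ≤ 6081 is 45 (since 5985 ≤ 6081 < 6256), so the first above is n = 46, value 6256.

6256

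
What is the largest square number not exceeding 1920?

1849

Solve n² ≤ 1920 for integer n.
n = 43 gives 1849 ≤ 1920, while n = 44 gives 1936 > 1920; so the answer is 1849.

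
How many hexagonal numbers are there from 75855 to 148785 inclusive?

The n-th hexagonal number is n(2n−1).
Smallest index with value ≥ 75855: n = 195 (giving 75855).
Largest index with value ≤ 148785: n = 273 (giving 148785).
Indices 195 through 273: 79 terms.

79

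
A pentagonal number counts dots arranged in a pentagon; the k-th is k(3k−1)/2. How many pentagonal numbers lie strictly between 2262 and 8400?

35

The n-th pentagonal number is n(3n−1)/2.
Smallest index with value > 2262: n = 40 (giving 2380).
Largest index with value < 8400: n = 74 (giving 8177).
Indices 40 through 74: 35 terms.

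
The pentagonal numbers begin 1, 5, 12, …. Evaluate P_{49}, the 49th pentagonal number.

3577

The 49th pentagonal number is n(3n−1)/2 with n = 49.
49·(3·49 − 1)/2 = 49·146/2 = 49·73 = 3577.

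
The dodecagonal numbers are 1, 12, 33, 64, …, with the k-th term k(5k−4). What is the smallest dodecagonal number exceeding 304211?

306528

Solve n(5n−4) > 304211 for integer n.
The largest n with value ≤ 304211 is 247 (since 304057 ≤ 304211 < 306528), so the first above is n = 248, value 306528.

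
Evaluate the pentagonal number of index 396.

The 396th pentagonal number is n(3n−1)/2 with n = 396.
396·(3·396 − 1)/2 = 396·1187/2 = 235026.

235026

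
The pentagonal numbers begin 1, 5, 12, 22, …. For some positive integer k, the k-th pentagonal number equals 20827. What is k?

118

Set n(3n−1)/2 = 20827, giving 3n² − n − 41654 = 0.
So n = (1 + 707) / 6 = 708/6 = 118.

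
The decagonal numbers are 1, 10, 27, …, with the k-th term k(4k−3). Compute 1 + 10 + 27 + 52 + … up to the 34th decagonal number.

52955

Σ i(4i−3) = 4Σi² − 3Σi over i = 1..34.
Σi = 595 and Σi² = 13685.
4·13685 − 3·595 = 52955.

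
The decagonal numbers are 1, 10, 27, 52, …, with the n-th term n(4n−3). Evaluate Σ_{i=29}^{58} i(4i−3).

232145

Σ i(4i−3) = 4Σi² − 3Σi over i = 29..58.
Σi = 1711 − 406 = 1305 and Σi² = 66729 − 7714 = 59015.
4·59015 − 3·1305 = 232145.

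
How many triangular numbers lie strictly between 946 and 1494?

11

The n-th triangular number is n(n+1)/2.
Smallest index with value > 946: n = 44 (giving 990).
Largest index with value < 1494: n = 54 (giving 1485).
Indices 44 through 54: 11 terms.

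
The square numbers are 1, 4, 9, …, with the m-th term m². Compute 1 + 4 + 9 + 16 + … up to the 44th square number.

Σ_{i=1}^{44} i² = 44·45·89/6 = 29370.

29370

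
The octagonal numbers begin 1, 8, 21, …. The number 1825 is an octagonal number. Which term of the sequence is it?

25

Set n(3n−2) = 1825, giving 3n² − 2n − 1825 = 0.
The discriminant is 4 + 12·1825 = 21904, and √21904 = 148.
So n = (2 + 148) / 6 = 150/6 = 25.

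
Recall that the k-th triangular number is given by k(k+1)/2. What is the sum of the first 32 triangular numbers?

5984

Σ i(i+1)/2 = (Σi² + Σi) / 2 over i = 1..32.
Σi = 528 and Σi² = 11440.
(1·11440 + 1·528) / 2 = 11968/2 = 5984.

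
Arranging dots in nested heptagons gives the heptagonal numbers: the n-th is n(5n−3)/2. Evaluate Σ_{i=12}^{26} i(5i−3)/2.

13810

Σ i(5i−3)/2 = (5Σi² − 3Σi) / 2 over i = 12..26.
Σi = 351 − 66 = 285 and Σi² = 6201 − 506 = 5695.
(5·5695 − 3·285) / 2 = 27620/2 = 13810.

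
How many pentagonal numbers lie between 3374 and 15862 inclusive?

The n-th pentagonal number is n(3n−1)/2.
Smallest index with value ≥ 3374: n = 48 (giving 3432).
Largest index with value ≤ 15862: n = 103 (giving 15862).
Indices 48 through 103: 56 terms.

56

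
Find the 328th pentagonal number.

The 328th pentagonal number is n(3n−1)/2 with n = 328.
328·(3·328 − 1)/2 = 328·983/2 = 161212.

161212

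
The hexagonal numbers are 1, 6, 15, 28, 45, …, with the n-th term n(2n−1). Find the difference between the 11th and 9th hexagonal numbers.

78

11·(2·11 − 1) = 231 and 9·(2·9 − 1) = 153.
Difference: 231 − 153 = 78.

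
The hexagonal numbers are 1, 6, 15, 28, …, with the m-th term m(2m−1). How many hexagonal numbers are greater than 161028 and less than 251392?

70

The n-th hexagonal number is n(2n−1).
Smallest index with value > 161028: n = 285 (giving 162165).
Largest index with value < 251392: n = 354 (giving 250278).
Indices 285 through 354: 70 terms.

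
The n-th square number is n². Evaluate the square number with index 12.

The 12th square number is n² with n = 12.
12² = 144.

144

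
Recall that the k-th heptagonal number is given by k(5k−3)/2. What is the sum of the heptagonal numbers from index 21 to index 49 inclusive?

92365

Σ i(5i−3)/2 = (5Σi² − 3Σi) / 2 over i = 21..49.
Σi = 1225 − 210 = 1015 and Σi² = 40425 − 2870 = 37555.
(5·37555 − 3·1015) / 2 = 184730/2 = 92365.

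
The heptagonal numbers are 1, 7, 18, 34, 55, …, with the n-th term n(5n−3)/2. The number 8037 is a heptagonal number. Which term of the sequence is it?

57

Set n(5n−3)/2 = 8037, giving 5n² − 3n − 16074 = 0.
The discriminant is 9 + 40·8037 = 321489, and √321489 = 567.
So n = (3 + 567) / 10 = 570/10 = 57.
Check: 57·(5·57 − 3)/2 = 8037. ✓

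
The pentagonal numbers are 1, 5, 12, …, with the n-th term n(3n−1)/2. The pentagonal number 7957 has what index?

73

Set n(3n−1)/2 = 7957, giving 3n² − n − 15914 = 0.
The discriminant is 1 + 24·7957 = 190969, and √190969 = 437.
So n = (1 + 437) / 6 = 438/6 = 73.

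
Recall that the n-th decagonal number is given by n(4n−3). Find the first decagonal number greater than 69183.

Solve n(4n−3) > 69183 for integer n.
The largest n with value ≤ 69183 is 131 (since 68251 ≤ 69183 < 69300), so the first above is n = 132, value 69300.

69300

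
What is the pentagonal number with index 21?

The 21st pentagonal number is n(3n−1)/2 with n = 21.
21·(3·21 − 1)/2 = 21·62/2 = 21·31 = 651.

651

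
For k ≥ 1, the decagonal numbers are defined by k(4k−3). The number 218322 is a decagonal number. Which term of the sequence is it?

234

Set n(4n−3) = 218322, giving 4n² − 3n − 218322 = 0.
So n = (3 + 1869) / 8 = 1872/8 = 234.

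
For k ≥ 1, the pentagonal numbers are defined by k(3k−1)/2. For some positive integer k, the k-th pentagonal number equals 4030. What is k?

Set n(3n−1)/2 = 4030, giving 3n² − n − 8060 = 0.
The discriminant is 1 + 24·4030 = 96721, and √96721 = 311.
So n = (1 + 311) / 6 = 312/6 = 52.
Check: 52·(3·52 − 1)/2 = 4030. ✓

52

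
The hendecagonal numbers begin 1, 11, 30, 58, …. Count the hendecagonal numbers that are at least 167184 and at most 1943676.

464

The n-th hendecagonal number is n(9n−7)/2.
Smallest index with value ≥ 167184: n = 194 (giving 168683).
Largest index with value ≤ 1943676: n = 657 (giving 1940121).
Indices 194 through 657: 464 terms.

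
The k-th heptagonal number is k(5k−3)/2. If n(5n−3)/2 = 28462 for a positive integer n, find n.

107

Set n(5n−3)/2 = 28462, giving 5n² − 3n − 56924 = 0.
So n = (3 + 1067) / 10 = 1070/10 = 107.
Check: 107·(5·107 − 3)/2 = 28462. ✓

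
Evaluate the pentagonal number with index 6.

51

The 6th pentagonal number is n(3n−1)/2 with n = 6.
6·(3·6 − 1)/2 = 6·17/2 = 51.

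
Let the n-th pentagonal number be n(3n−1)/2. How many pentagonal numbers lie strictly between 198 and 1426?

19

The n-th pentagonal number is n(3n−1)/2.
Smallest index with value > 198: n = 12 (giving 210).
Largest index with value < 1426: n = 30 (giving 1335).
Indices 12 through 30: 19 terms.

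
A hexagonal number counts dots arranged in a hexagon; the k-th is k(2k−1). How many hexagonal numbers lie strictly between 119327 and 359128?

179

The n-th hexagonal number is n(2n−1).
Smallest index with value > 119327: n = 245 (giving 119805).
Largest index with value < 359128: n = 423 (giving 357435).
Indices 245 through 423: 179 terms.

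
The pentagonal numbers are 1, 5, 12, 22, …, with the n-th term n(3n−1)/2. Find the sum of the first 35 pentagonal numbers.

Σ i(3i−1)/2 = (3Σi² − Σi) / 2 over i = 1..35.
Σi = 630 and Σi² = 14910.
(3·14910 − 1·630) / 2 = 44100/2 = 22050.

22050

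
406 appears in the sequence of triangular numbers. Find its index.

Set n(n+1)/2 = 406, giving n² + n − 812 = 0.
The discriminant is 1 + 8·406 = 3249, and √3249 = 57.
So n = (-1 + 57) / 2 = 56/2 = 28.

28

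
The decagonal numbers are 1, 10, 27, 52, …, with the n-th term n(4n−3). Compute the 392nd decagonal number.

392·(4·392 − 3) = 392·1565 = 613480.

613480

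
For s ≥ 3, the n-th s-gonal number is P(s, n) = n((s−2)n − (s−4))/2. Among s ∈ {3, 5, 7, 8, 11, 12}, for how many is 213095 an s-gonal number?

1

s = 3: P(3, 652) = 212878 and P(3, 653) = 213531; 213095 is not s-gonal.
s = 5: P(5, 377) = 213005 and P(5, 378) = 214137; 213095 is not s-gonal.
s = 7: P(7, 292) = 212722 and P(7, 293) = 214183; 213095 is not s-gonal.
s = 8: P(8, 266) = 211736 and P(8, 267) = 213333; 213095 is not s-gonal.
s = 11: P(11, 218) = 213095. ✓
s = 12: P(12, 206) = 211356 and P(12, 207) = 213417; 213095 is not s-gonal.
Hits: s ∈ {11} → 1.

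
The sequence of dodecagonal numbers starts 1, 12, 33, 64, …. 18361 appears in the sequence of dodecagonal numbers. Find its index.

61

Set n(5n−4) = 18361, giving 5n² − 4n − 18361 = 0.
The discriminant is 16 + 20·18361 = 367236, and √367236 = 606.
So n = (4 + 606) / 10 = 610/10 = 61.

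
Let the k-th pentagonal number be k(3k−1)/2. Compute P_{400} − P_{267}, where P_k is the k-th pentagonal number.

133000

400·(3·400 − 1)/2 = 239800 and 267·(3·267 − 1)/2 = 106800.
Difference: 239800 − 106800 = 133000.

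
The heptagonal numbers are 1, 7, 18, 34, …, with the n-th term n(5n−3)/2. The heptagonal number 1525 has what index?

Set n(5n−3)/2 = 1525, giving 5n² − 3n − 3050 = 0.
So n = (3 + 247) / 10 = 250/10 = 25.

25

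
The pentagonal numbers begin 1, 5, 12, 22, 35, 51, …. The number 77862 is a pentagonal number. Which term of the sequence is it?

228

Set n(3n−1)/2 = 77862, giving 3n² − n − 155724 = 0.
The discriminant is 1 + 24·77862 = 1868689, and √1868689 = 1367.
So n = (1 + 1367) / 6 = 1368/6 = 228.
Check: 228·(3·228 − 1)/2 = 77862. ✓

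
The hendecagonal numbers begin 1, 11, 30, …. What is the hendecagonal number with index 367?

604816

The 367th hendecagonal number is n(9n−7)/2 with n = 367.
367·(9·367 − 7)/2 = 367·3296/2 = 367·1648 = 604816.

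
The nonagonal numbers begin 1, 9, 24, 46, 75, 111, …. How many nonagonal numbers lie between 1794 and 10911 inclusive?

The n-th nonagonal number is n(7n−5)/2.
Smallest index with value ≥ 1794: n = 23 (giving 1794).
Largest index with value ≤ 10911: n = 56 (giving 10836).
Indices 23 through 56: 34 terms.

34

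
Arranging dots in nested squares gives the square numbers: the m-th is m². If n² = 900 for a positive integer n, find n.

We need n² = 900, so n = √900 = 30.

30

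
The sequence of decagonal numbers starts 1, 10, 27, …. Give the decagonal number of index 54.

The 54th decagonal number is n(4n−3) with n = 54.
54·(4·54 − 3) = 54·213 = 11502.

11502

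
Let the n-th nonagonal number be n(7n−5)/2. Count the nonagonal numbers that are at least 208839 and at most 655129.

189

The n-th nonagonal number is n(7n−5)/2.
Smallest index with value ≥ 208839: n = 245 (giving 209475).
Largest index with value ≤ 655129: n = 433 (giving 655129).
Indices 245 through 433: 189 terms.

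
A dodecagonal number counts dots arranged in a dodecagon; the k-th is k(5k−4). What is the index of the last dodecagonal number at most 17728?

Solve n(5n−4) ≤ 17728 for integer n.
n = 59 gives 17169 ≤ 17728, while n = 60 gives 17760 > 17728; so the answer is index 59.

59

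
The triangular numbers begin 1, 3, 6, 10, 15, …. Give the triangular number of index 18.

The 18th triangular number is n(n+1)/2 with n = 18.
18·19/2 = 342/2 = 171.

171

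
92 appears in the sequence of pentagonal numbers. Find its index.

Set n(3n−1)/2 = 92, giving 3n² − n − 184 = 0.
The discriminant is 1 + 24·92 = 2209, and √2209 = 47.
So n = (1 + 47) / 6 = 48/6 = 8.
Check: 8·(3·8 − 1)/2 = 92. ✓

8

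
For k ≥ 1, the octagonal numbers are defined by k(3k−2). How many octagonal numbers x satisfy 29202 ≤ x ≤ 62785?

47

The n-th octagonal number is n(3n−2).
Smallest index with value ≥ 29202: n = 99 (giving 29205).
Largest index with value ≤ 62785: n = 145 (giving 62785).
Indices 99 through 145: 47 terms.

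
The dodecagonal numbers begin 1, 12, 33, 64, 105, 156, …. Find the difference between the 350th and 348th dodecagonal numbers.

350·(5·350 − 4) = 611100 and 348·(5·348 − 4) = 604128.
Difference: 611100 − 604128 = 6972.

6972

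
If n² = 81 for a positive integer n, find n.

9

We need n² = 81, so n = √81 = 9.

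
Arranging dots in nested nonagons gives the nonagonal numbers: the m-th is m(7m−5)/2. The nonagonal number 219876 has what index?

Set n(7n−5)/2 = 219876, giving 7n² − 5n − 439752 = 0.
So n = (5 + 3509) / 14 = 3514/14 = 251.

251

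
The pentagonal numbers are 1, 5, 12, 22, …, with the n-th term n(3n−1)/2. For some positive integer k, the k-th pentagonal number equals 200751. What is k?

Set n(3n−1)/2 = 200751, giving 3n² − n − 401502 = 0.
The discriminant is 1 + 24·200751 = 4818025, and √4818025 = 2195.
So n = (1 + 2195) / 6 = 2196/6 = 366.

366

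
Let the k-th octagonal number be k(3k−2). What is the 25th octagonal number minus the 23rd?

284

25·(3·25 − 2) = 1825 and 23·(3·23 − 2) = 1541.
Difference: 1825 − 1541 = 284.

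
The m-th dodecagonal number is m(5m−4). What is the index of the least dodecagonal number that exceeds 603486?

Solve n(5n−4) > 603486 for integer n.
The largest n with value ≤ 603486 is 347 (since 600657 ≤ 603486 < 604128), so the first above is n = 348, value 604128.

348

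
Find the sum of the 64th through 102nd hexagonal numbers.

Σ i(2i−1) = 2Σi² − Σi over i = 64..102.
Σi = 5253 − 2016 = 3237 and Σi² = 358955 − 85344 = 273611.
2·273611 − 1·3237 = 543985.

543985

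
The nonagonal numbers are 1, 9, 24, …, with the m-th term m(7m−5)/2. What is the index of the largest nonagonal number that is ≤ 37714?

Solve n(7n−5)/2 ≤ 37714 for integer n.
n = 104 gives 37596 ≤ 37714, while n = 105 gives 38325 > 37714; so the answer is index 104.

104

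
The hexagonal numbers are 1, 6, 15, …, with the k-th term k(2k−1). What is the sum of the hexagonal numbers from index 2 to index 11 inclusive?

945

Σ i(2i−1) = 2Σi² − Σi over i = 2..11.
Σi = 66 − 1 = 65 and Σi² = 506 − 1 = 505.
2·505 − 1·65 = 945.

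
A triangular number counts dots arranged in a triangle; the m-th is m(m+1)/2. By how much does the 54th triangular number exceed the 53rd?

54

Consecutive triangular numbers differ by n: T_{54} − T_{53} = 54.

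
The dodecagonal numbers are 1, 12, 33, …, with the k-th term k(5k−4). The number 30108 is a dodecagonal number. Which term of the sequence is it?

78

Set n(5n−4) = 30108, giving 5n² − 4n − 30108 = 0.
The discriminant is 16 + 20·30108 = 602176, and √602176 = 776.
So n = (4 + 776) / 10 = 780/10 = 78.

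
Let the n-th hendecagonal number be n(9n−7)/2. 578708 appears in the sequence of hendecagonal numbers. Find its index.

359

Set n(9n−7)/2 = 578708, giving 9n² − 7n − 1157416 = 0.
The discriminant is 49 + 72·578708 = 41667025, and √41667025 = 6455.
So n = (7 + 6455) / 18 = 6462/18 = 359.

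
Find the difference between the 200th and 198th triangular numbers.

399

200·201/2 = 20100 and 198·199/2 = 19701.
Difference: 20100 − 19701 = 399.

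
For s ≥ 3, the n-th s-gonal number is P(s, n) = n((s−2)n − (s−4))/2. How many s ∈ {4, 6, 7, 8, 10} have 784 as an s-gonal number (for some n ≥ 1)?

1

s = 4: P(4, 28) = 784. ✓
s = 6: P(6, 20) = 780 and P(6, 21) = 861; 784 is not s-gonal.
s = 7: P(7, 18) = 783 and P(7, 19) = 874; 784 is not s-gonal.
s = 8: P(8, 16) = 736 and P(8, 17) = 833; 784 is not s-gonal.
s = 10: P(10, 14) = 742 and P(10, 15) = 855; 784 is not s-gonal.
Hits: s ∈ {4} → 1.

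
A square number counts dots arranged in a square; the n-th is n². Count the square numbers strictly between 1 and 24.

3

The n-th square number is n².
Smallest index with value > 1: n = 2 (giving 4).
Largest index with value < 24: n = 4 (giving 16).
Indices 2 through 4: 3 terms.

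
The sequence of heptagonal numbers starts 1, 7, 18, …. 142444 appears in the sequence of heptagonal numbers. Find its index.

239

Set n(5n−3)/2 = 142444, giving 5n² − 3n − 284888 = 0.
The discriminant is 9 + 40·142444 = 5697769, and √5697769 = 2387.
So n = (3 + 2387) / 10 = 2390/10 = 239.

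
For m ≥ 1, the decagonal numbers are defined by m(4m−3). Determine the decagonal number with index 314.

393442

The 314th decagonal number is n(4n−3) with n = 314.
314·(4·314 − 3) = 314·1253 = 393442.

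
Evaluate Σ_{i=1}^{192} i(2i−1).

4736992

Σ i(2i−1) = 2Σi² − Σi over i = 1..192.
Σi = 18528 and Σi² = 2377760.
2·2377760 − 1·18528 = 4736992.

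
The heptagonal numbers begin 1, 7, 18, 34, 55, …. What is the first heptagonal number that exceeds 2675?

2839

Solve n(5n−3)/2 > 2675 for integer n.
The largest n with value ≤ 2675 is 33 (since 2673 ≤ 2675 < 2839), so the first above is n = 34, value 2839.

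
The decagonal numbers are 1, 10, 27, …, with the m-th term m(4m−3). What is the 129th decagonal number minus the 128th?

1025

Consecutive decagonal numbers differ by 8n − 7: here 8·129 − 7 = 1025.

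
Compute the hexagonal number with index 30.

1770

The 30th hexagonal number is n(2n−1) with n = 30.
30·(2·30 − 1) = 30·59 = 1770.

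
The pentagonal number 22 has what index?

Set n(3n−1)/2 = 22, giving 3n² − n − 44 = 0.
The discriminant is 1 + 24·22 = 529, and √529 = 23.
So n = (1 + 23) / 6 = 24/6 = 4.
Check: 4·(3·4 − 1)/2 = 22. ✓

4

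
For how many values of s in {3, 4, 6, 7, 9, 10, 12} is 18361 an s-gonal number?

2

s = 3: P(3, 191) = 18336 and P(3, 192) = 18528; 18361 is not s-gonal.
s = 4: P(4, 135) = 18225 and P(4, 136) = 18496; 18361 is not s-gonal.
s = 6: P(6, 96) = 18336 and P(6, 97) = 18721; 18361 is not s-gonal.
s = 7: P(7, 86) = 18361. ✓
s = 9: P(9, 72) = 17964 and P(9, 73) = 18469; 18361 is not s-gonal.
s = 10: P(10, 68) = 18292 and P(10, 69) = 18837; 18361 is not s-gonal.
s = 12: P(12, 61) = 18361. ✓
Hits: s ∈ {7, 12} → 2.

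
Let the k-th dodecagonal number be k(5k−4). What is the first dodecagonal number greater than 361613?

363420

Solve n(5n−4) > 361613 for integer n.
The largest n with value ≤ 361613 is 269 (since 360729 ≤ 361613 < 363420), so the first above is n = 270, value 363420.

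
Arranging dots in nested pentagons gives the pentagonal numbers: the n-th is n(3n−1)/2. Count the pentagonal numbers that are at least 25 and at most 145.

6

The n-th pentagonal number is n(3n−1)/2.
Smallest index with value ≥ 25: n = 5 (giving 35).
Largest index with value ≤ 145: n = 10 (giving 145).
Indices 5 through 10: 6 terms.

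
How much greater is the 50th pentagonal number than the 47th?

50·(3·50 − 1)/2 = 3725 and 47·(3·47 − 1)/2 = 3290.
Difference: 3725 − 3290 = 435.

435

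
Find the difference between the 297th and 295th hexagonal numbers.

2366

297·(2·297 − 1) = 176121 and 295·(2·295 − 1) = 173755.
Difference: 176121 − 173755 = 2366.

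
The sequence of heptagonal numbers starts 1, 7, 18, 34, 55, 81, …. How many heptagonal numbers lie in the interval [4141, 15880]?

40

The n-th heptagonal number is n(5n−3)/2.
Smallest index with value ≥ 4141: n = 41 (giving 4141).
Largest index with value ≤ 15880: n = 80 (giving 15880).
Indices 41 through 80: 40 terms.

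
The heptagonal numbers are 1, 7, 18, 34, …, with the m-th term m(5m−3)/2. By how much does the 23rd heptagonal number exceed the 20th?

23·(5·23 − 3)/2 = 1288 and 20·(5·20 − 3)/2 = 970.
Difference: 1288 − 970 = 318.

318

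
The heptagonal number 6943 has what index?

Set n(5n−3)/2 = 6943, giving 5n² − 3n − 13886 = 0.
The discriminant is 9 + 40·6943 = 277729, and √277729 = 527.
So n = (3 + 527) / 10 = 530/10 = 53.
Check: 53·(5·53 − 3)/2 = 6943. ✓

53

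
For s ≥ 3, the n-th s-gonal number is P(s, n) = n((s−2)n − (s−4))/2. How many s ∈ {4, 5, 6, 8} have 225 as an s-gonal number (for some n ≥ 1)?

s = 4: P(4, 15) = 225. ✓
s = 5: P(5, 12) = 210 and P(5, 13) = 247; 225 is not s-gonal.
s = 6: P(6, 10) = 190 and P(6, 11) = 231; 225 is not s-gonal.
s = 8: P(8, 9) = 225. ✓
Hits: s ∈ {4, 8} → 2.

2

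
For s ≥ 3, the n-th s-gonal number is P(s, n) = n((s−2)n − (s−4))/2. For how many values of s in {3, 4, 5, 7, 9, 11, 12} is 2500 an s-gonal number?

1

s = 3: P(3, 70) = 2485 and P(3, 71) = 2556; 2500 is not s-gonal.
s = 4: P(4, 50) = 2500. ✓
s = 5: P(5, 40) = 2380 and P(5, 41) = 2501; 2500 is not s-gonal.
s = 7: P(7, 31) = 2356 and P(7, 32) = 2512; 2500 is not s-gonal.
s = 9: P(9, 27) = 2484 and P(9, 28) = 2674; 2500 is not s-gonal.
s = 11: P(11, 23) = 2300 and P(11, 24) = 2508; 2500 is not s-gonal.
s = 12: P(12, 22) = 2332 and P(12, 23) = 2553; 2500 is not s-gonal.
Hits: s ∈ {4} → 1.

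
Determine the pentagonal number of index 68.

6902

The 68th pentagonal number is n(3n−1)/2 with n = 68.
68·(3·68 − 1)/2 = 68·203/2 = 6902.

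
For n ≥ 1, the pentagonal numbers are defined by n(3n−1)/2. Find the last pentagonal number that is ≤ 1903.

1820

Solve n(3n−1)/2 ≤ 1903 for integer n.
n = 35 gives 1820 ≤ 1903, while n = 36 gives 1926 > 1903; so the answer is 1820.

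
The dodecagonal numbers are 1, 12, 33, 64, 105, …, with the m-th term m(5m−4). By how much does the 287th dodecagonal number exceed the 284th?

287·(5·287 − 4) = 410697 and 284·(5·284 − 4) = 402144.
Difference: 410697 − 402144 = 8553.

8553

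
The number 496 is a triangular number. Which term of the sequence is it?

Set n(n+1)/2 = 496, giving n² + n − 992 = 0.
The discriminant is 1 + 8·496 = 3969, and √3969 = 63.
So n = (-1 + 63) / 2 = 62/2 = 31.
Check: 31·32/2 = 496. ✓

31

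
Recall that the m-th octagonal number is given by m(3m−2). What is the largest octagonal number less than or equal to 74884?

74576

Solve n(3n−2) ≤ 74884 for integer n.
n = 158 gives 74576 ≤ 74884, while n = 159 gives 75525 > 74884; so the answer is 74576.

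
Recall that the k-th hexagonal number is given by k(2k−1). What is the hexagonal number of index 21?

861

The 21st hexagonal number is n(2n−1) with n = 21.
21·(2·21 − 1) = 21·41 = 861.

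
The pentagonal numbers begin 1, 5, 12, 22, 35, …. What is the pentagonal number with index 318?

The 318th pentagonal number is n(3n−1)/2 with n = 318.
318·(3·318 − 1)/2 = 318·953/2 = 151527.

151527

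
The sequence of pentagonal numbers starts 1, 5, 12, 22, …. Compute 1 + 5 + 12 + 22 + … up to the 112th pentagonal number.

708736

Σ i(3i−1)/2 = (3Σi² − Σi) / 2 over i = 1..112.
Σi = 6328 and Σi² = 474600.
(3·474600 − 1·6328) / 2 = 1417472/2 = 708736.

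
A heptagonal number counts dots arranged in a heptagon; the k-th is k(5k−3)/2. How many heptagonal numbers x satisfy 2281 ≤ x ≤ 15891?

The n-th heptagonal number is n(5n−3)/2.
Smallest index with value ≥ 2281: n = 31 (giving 2356).
Largest index with value ≤ 15891: n = 80 (giving 15880).
Indices 31 through 80: 50 terms.

50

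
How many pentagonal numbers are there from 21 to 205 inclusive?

8

The n-th pentagonal number is n(3n−1)/2.
Smallest index with value ≥ 21: n = 4 (giving 22).
Largest index with value ≤ 205: n = 11 (giving 176).
Indices 4 through 11: 8 terms.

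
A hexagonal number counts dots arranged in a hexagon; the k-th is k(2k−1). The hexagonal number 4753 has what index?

49

Set n(2n−1) = 4753, giving 2n² − n − 4753 = 0.
The discriminant is 1 + 8·4753 = 38025, and √38025 = 195.
So n = (1 + 195) / 4 = 196/4 = 49.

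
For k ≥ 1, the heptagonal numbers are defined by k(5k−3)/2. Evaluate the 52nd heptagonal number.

The 52nd heptagonal number is n(5n−3)/2 with n = 52.
52·(5·52 − 3)/2 = 52·257/2 = 6682.

6682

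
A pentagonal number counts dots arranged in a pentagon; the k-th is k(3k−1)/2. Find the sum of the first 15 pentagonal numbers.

1800

Σ i(3i−1)/2 = (3Σi² − Σi) / 2 over i = 1..15.
Σi = 120 and Σi² = 1240.
(3·1240 − 1·120) / 2 = 3600/2 = 1800.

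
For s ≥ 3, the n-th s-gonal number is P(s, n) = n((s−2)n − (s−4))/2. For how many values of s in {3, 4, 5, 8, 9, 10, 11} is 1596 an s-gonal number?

1

s = 3: P(3, 56) = 1596. ✓
s = 4: P(4, 39) = 1521 and P(4, 40) = 1600; 1596 is not s-gonal.
s = 5: P(5, 32) = 1520 and P(5, 33) = 1617; 1596 is not s-gonal.
s = 8: P(8, 23) = 1541 and P(8, 24) = 1680; 1596 is not s-gonal.
s = 9: P(9, 21) = 1491 and P(9, 22) = 1639; 1596 is not s-gonal.
s = 10: P(10, 20) = 1540 and P(10, 21) = 1701; 1596 is not s-gonal.
s = 11: P(11, 19) = 1558 and P(11, 20) = 1730; 1596 is not s-gonal.
Hits: s ∈ {3} → 1.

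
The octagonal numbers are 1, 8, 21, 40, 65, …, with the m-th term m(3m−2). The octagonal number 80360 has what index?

164

Set n(3n−2) = 80360, giving 3n² − 2n − 80360 = 0.
The discriminant is 4 + 12·80360 = 964324, and √964324 = 982.
So n = (2 + 982) / 6 = 984/6 = 164.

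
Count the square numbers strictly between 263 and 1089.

The n-th square number is n².
Smallest index with value > 263: n = 17 (giving 289).
Largest index with value < 1089: n = 32 (giving 1024).
Indices 17 through 32: 16 terms.

16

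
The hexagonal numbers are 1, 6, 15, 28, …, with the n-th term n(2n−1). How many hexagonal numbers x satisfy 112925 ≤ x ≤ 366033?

The n-th hexagonal number is n(2n−1).
Smallest index with value ≥ 112925: n = 238 (giving 113050).
Largest index with value ≤ 366033: n = 428 (giving 365940).
Indices 238 through 428: 191 terms.

191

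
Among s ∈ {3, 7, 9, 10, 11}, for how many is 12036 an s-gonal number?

1

s = 3: P(3, 154) = 11935 and P(3, 155) = 12090; 12036 is not s-gonal.
s = 7: P(7, 69) = 11799 and P(7, 70) = 12145; 12036 is not s-gonal.
s = 9: P(9, 59) = 12036. ✓
s = 10: P(10, 55) = 11935 and P(10, 56) = 12376; 12036 is not s-gonal.
s = 11: P(11, 52) = 11986 and P(11, 53) = 12455; 12036 is not s-gonal.
Hits: s ∈ {9} → 1.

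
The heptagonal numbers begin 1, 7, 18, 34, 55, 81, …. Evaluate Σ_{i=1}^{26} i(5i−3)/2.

14976

Σ i(5i−3)/2 = (5Σi² − 3Σi) / 2 over i = 1..26.
Σi = 351 and Σi² = 6201.
(5·6201 − 3·351) / 2 = 29952/2 = 14976.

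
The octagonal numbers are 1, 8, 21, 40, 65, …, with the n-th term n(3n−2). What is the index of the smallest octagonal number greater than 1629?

24

Solve n(3n−2) > 1629 for integer n.
The largest n with value ≤ 1629 is 23 (since 1541 ≤ 1629 < 1680), so the first above is n = 24, value 1680.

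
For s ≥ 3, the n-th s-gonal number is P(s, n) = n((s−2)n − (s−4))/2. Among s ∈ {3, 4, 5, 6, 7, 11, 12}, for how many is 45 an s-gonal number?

s = 3: P(3, 9) = 45. ✓
s = 4: P(4, 6) = 36 and P(4, 7) = 49; 45 is not s-gonal.
s = 5: P(5, 5) = 35 and P(5, 6) = 51; 45 is not s-gonal.
s = 6: P(6, 5) = 45. ✓
s = 7: P(7, 4) = 34 and P(7, 5) = 55; 45 is not s-gonal.
s = 11: P(11, 3) = 30 and P(11, 4) = 58; 45 is not s-gonal.
s = 12: P(12, 3) = 33 and P(12, 4) = 64; 45 is not s-gonal.
Hits: s ∈ {3, 6} → 2.

2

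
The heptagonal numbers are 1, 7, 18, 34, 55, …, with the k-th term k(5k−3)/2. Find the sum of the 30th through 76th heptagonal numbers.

347941

Σ i(5i−3)/2 = (5Σi² − 3Σi) / 2 over i = 30..76.
Σi = 2926 − 435 = 2491 and Σi² = 149226 − 8555 = 140671.
(5·140671 − 3·2491) / 2 = 695882/2 = 347941.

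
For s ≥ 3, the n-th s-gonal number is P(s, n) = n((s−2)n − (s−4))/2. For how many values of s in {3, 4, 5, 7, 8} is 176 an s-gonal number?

2

s = 3: P(3, 18) = 171 and P(3, 19) = 190; 176 is not s-gonal.
s = 4: P(4, 13) = 169 and P(4, 14) = 196; 176 is not s-gonal.
s = 5: P(5, 11) = 176. ✓
s = 7: P(7, 8) = 148 and P(7, 9) = 189; 176 is not s-gonal.
s = 8: P(8, 8) = 176. ✓
Hits: s ∈ {5, 8} → 2.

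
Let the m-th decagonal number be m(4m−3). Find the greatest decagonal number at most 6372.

Solve n(4n−3) ≤ 6372 for integer n.
n = 40 gives 6280 ≤ 6372, while n = 41 gives 6601 > 6372; so the answer is 6280.

6280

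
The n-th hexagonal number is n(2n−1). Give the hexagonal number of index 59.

6903

59·(2·59 − 1) = 59·117 = 6903.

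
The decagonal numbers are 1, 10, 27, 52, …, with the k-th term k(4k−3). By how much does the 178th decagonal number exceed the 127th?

178·(4·178 − 3) = 126202 and 127·(4·127 − 3) = 64135.
Difference: 126202 − 64135 = 62067.

62067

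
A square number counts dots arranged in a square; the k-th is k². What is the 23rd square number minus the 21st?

23² = 529 and 21² = 441.
Difference: 529 − 441 = 88.

88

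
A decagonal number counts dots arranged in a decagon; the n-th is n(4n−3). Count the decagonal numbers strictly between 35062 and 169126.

The n-th decagonal number is n(4n−3).
Smallest index with value > 35062: n = 95 (giving 35815).
Largest index with value < 169126: n = 205 (giving 167485).
Indices 95 through 205: 111 terms.

111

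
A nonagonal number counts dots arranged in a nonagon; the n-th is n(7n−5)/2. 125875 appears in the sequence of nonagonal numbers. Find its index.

190

Set n(7n−5)/2 = 125875, giving 7n² − 5n − 251750 = 0.
The discriminant is 25 + 56·125875 = 7049025, and √7049025 = 2655.
So n = (5 + 2655) / 14 = 2660/14 = 190.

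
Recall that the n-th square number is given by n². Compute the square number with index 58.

The 58th square number is n² with n = 58.
58² = 3364.

3364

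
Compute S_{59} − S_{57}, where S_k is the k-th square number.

232

59² = 3481 and 57² = 3249.
Difference: 3481 − 3249 = 232.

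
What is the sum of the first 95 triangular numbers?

147440

Σ i(i+1)/2 = (Σi² + Σi) / 2 over i = 1..95.
Σi = 4560 and Σi² = 290320.
(1·290320 + 1·4560) / 2 = 294880/2 = 147440.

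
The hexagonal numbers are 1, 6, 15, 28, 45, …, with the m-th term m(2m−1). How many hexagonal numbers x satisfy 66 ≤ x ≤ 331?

The n-th hexagonal number is n(2n−1).
Smallest index with value ≥ 66: n = 6 (giving 66).
Largest index with value ≤ 331: n = 13 (giving 325).
Indices 6 through 13: 8 terms.

8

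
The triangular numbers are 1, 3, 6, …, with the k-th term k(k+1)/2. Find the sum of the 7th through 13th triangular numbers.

399

Σ i(i+1)/2 = (Σi² + Σi) / 2 over i = 7..13.
Σi = 91 − 21 = 70 and Σi² = 819 − 91 = 728.
(1·728 + 1·70) / 2 = 798/2 = 399.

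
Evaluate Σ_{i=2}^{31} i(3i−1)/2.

Σ i(3i−1)/2 = (3Σi² − Σi) / 2 over i = 2..31.
Σi = 496 − 1 = 495 and Σi² = 10416 − 1 = 10415.
(3·10415 − 1·495) / 2 = 30750/2 = 15375.

15375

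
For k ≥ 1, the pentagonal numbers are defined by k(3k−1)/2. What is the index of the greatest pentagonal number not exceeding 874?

24

Solve n(3n−1)/2 ≤ 874 for integer n.
n = 24 gives 852 ≤ 874, while n = 25 gives 925 > 874; so the answer is index 24.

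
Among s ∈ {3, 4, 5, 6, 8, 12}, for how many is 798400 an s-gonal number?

1

s = 3: P(3, 1263) = 798216 and P(3, 1264) = 799480; 798400 is not s-gonal.
s = 4: P(4, 893) = 797449 and P(4, 894) = 799236; 798400 is not s-gonal.
s = 5: P(5, 729) = 796797 and P(5, 730) = 798985; 798400 is not s-gonal.
s = 6: P(6, 632) = 798216 and P(6, 633) = 800745; 798400 is not s-gonal.
s = 8: P(8, 516) = 797736 and P(8, 517) = 800833; 798400 is not s-gonal.
s = 12: P(12, 400) = 798400. ✓
Hits: s ∈ {12} → 1.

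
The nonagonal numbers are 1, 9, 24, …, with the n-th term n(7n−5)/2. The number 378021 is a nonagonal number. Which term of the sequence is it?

329

Set n(7n−5)/2 = 378021, giving 7n² − 5n − 756042 = 0.
So n = (5 + 4601) / 14 = 4606/14 = 329.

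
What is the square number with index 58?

3364

The 58th square number is n² with n = 58.
58² = 3364.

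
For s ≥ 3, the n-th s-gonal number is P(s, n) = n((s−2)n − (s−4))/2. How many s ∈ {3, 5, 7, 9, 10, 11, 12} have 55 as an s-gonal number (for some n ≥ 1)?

2

s = 3: P(3, 10) = 55. ✓
s = 5: P(5, 6) = 51 and P(5, 7) = 70; 55 is not s-gonal.
s = 7: P(7, 5) = 55. ✓
s = 9: P(9, 4) = 46 and P(9, 5) = 75; 55 is not s-gonal.
s = 10: P(10, 4) = 52 and P(10, 5) = 85; 55 is not s-gonal.
s = 11: P(11, 3) = 30 and P(11, 4) = 58; 55 is not s-gonal.
s = 12: P(12, 3) = 33 and P(12, 4) = 64; 55 is not s-gonal.
Hits: s ∈ {3, 7} → 2.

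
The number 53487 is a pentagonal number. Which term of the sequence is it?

189

Set n(3n−1)/2 = 53487, giving 3n² − n − 106974 = 0.
The discriminant is 1 + 24·53487 = 1283689, and √1283689 = 1133.
So n = (1 + 1133) / 6 = 1134/6 = 189.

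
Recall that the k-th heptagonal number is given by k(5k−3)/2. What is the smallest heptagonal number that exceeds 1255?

1288

Solve n(5n−3)/2 > 1255 for integer n.
The largest n with value ≤ 1255 is 22 (since 1177 ≤ 1255 < 1288), so the first above is n = 23, value 1288.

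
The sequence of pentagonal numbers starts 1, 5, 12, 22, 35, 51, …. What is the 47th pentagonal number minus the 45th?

275

47·(3·47 − 1)/2 = 3290 and 45·(3·45 − 1)/2 = 3015.
Difference: 3290 − 3015 = 275.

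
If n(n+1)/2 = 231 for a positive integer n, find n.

21

Set n(n+1)/2 = 231, giving n² + n − 462 = 0.
The discriminant is 1 + 8·231 = 1849, and √1849 = 43.
So n = (-1 + 43) / 2 = 42/2 = 21.
Check: 21·22/2 = 231. ✓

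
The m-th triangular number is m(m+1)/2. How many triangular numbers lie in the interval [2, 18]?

The n-th triangular number is n(n+1)/2.
Smallest index with value ≥ 2: n = 2 (giving 3).
Largest index with value ≤ 18: n = 5 (giving 15).
Indices 2 through 5: 4 terms.

4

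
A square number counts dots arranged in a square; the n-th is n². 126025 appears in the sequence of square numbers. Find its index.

355

We need n² = 126025, so n = √126025 = 355.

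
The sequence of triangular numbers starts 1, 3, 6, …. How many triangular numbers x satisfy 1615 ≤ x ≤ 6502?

57

The n-th triangular number is n(n+1)/2.
Smallest index with value ≥ 1615: n = 57 (giving 1653).
Largest index with value ≤ 6502: n = 113 (giving 6441).
Indices 57 through 113: 57 terms.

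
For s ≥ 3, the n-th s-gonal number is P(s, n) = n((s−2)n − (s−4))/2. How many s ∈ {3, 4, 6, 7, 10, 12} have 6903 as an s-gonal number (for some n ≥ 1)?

s = 3: P(3, 117) = 6903. ✓
s = 4: P(4, 83) = 6889 and P(4, 84) = 7056; 6903 is not s-gonal.
s = 6: P(6, 59) = 6903. ✓
s = 7: P(7, 52) = 6682 and P(7, 53) = 6943; 6903 is not s-gonal.
s = 10: P(10, 41) = 6601 and P(10, 42) = 6930; 6903 is not s-gonal.
s = 12: P(12, 37) = 6697 and P(12, 38) = 7068; 6903 is not s-gonal.
Hits: s ∈ {3, 6} → 2.

2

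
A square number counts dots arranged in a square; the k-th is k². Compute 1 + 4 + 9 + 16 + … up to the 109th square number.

437635

Σ_{i=1}^{109} i² = 109·110·219/6 = 437635.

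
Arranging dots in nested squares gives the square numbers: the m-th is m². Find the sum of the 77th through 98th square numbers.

Σ_{i=77}^{98} i² = 318549 − 149226 = 169323.

169323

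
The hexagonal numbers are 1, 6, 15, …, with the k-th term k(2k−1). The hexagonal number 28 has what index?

Set n(2n−1) = 28, giving 2n² − n − 28 = 0.
The discriminant is 1 + 8·28 = 225, and √225 = 15.
So n = (1 + 15) / 4 = 16/4 = 4.

4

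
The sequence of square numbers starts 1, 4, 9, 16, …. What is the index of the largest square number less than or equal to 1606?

Solve n² ≤ 1606 for integer n.
n = 40 gives 1600 ≤ 1606, while n = 41 gives 1681 > 1606; so the answer is index 40.

40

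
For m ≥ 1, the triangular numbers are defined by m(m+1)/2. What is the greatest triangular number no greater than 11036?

11026

Solve n(n+1)/2 ≤ 11036 for integer n.
n = 148 gives 11026 ≤ 11036, while n = 149 gives 11175 > 11036; so the answer is 11026.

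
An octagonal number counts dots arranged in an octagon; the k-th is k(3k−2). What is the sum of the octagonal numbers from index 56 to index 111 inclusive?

Σ i(3i−2) = 3Σi² − 2Σi over i = 56..111.
Σi = 6216 − 1540 = 4676 and Σi² = 462056 − 56980 = 405076.
3·405076 − 2·4676 = 1205876.

1205876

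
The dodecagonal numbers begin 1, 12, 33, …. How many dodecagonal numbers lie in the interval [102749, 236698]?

The n-th dodecagonal number is n(5n−4).
Smallest index with value ≥ 102749: n = 144 (giving 103104).
Largest index with value ≤ 236698: n = 217 (giving 234577).
Indices 144 through 217: 74 terms.

74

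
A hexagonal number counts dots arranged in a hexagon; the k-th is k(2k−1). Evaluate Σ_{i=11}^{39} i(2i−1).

39585

Σ i(2i−1) = 2Σi² − Σi over i = 11..39.
Σi = 780 − 55 = 725 and Σi² = 20540 − 385 = 20155.
2·20155 − 1·725 = 39585.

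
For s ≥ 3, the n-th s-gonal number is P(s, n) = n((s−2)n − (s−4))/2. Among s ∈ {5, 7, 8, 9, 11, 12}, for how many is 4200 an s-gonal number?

1

s = 5: P(5, 53) = 4187 and P(5, 54) = 4347; 4200 is not s-gonal.
s = 7: P(7, 41) = 4141 and P(7, 42) = 4347; 4200 is not s-gonal.
s = 8: P(8, 37) = 4033 and P(8, 38) = 4256; 4200 is not s-gonal.
s = 9: P(9, 35) = 4200. ✓
s = 11: P(11, 30) = 3945 and P(11, 31) = 4216; 4200 is not s-gonal.
s = 12: P(12, 29) = 4089 and P(12, 30) = 4380; 4200 is not s-gonal.
Hits: s ∈ {9} → 1.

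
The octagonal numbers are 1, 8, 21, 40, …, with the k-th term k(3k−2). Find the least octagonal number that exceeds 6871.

7105

Solve n(3n−2) > 6871 for integer n.
The largest n with value ≤ 6871 is 48 (since 6816 ≤ 6871 < 7105), so the first above is n = 49, value 7105.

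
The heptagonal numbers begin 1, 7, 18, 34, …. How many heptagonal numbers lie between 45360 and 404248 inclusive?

The n-th heptagonal number is n(5n−3)/2.
Smallest index with value ≥ 45360: n = 135 (giving 45360).
Largest index with value ≤ 404248: n = 402 (giving 403407).
Indices 135 through 402: 268 terms.

268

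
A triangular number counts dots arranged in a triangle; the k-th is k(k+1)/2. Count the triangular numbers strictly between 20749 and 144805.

334

The n-th triangular number is n(n+1)/2.
Smallest index with value > 20749: n = 204 (giving 20910).
Largest index with value < 144805: n = 537 (giving 144453).
Indices 204 through 537: 334 terms.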